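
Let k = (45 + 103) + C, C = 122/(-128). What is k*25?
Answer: 235275/64 ≈ 3676.2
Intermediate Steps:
C = -61/64 (C = 122*(-1/128) = -61/64 ≈ -0.95313)
k = 9411/64 (k = (45 + 103) - 61/64 = 148 - 61/64 = 9411/64 ≈ 147.05)
k*25 = (9411/64)*25 = 235275/64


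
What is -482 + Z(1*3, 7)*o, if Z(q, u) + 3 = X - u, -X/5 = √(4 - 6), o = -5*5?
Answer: -232 + 125*I*√2 ≈ -232.0 + 176.78*I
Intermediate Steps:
o = -25
X = -5*I*√2 (X = -5*√(4 - 6) = -5*I*√2 ≈ -7.0711*I)
Z(q, u) = -3 - u - 5*I*√2 (Z(q, u) = -3 + (-5*I*√2 - u) = -3 + (-u - 5*I*√2) = -3 - u - 5*I*√2)
-482 + Z(1*3, 7)*o = -482 + (-3 - 1*7 - 5*I*√2)*(-25) = -482 + (-3 - 7 - 5*I*√2)*(-25) = -482 + (-10 - 5*I*√2)*(-25) = -482 + (250 + 125*I*√2) = -232 + 125*I*√2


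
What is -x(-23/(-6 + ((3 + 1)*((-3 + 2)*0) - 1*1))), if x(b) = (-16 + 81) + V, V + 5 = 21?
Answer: -81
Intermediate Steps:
V = 16 (V = -5 + 21 = 16)
x(b) = 81 (x(b) = (-16 + 81) + 16 = 65 + 16 = 81)
-x(-23/(-6 + ((3 + 1)*((-3 + 2)*0) - 1*1))) = -1*81 = -81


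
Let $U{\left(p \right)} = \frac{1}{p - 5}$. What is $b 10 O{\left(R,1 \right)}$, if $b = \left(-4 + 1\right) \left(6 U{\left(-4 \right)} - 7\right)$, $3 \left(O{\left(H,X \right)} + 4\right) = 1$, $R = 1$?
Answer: $- \frac{2530}{3} \approx -843.33$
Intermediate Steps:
$U{\left(p \right)} = \frac{1}{-5 + p}$
$O{\left(H,X \right)} = - \frac{11}{3}$ ($O{\left(H,X \right)} = -4 + \frac{1}{3} \cdot 1 = -4 + \frac{1}{3} = - \frac{11}{3}$)
$b = 23$ ($b = \left(-4 + 1\right) \left(\frac{6}{-5 - 4} - 7\right) = - 3 \left(\frac{6}{-9} - 7\right) = - 3 \left(6 \left(- \frac{1}{9}\right) - 7\right) = - 3 \left(- \frac{2}{3} - 7\right) = \left(-3\right) \left(- \frac{23}{3}\right) = 23$)
$b 10 O{\left(R,1 \right)} = 23 \cdot 10 \left(- \frac{11}{3}\right) = 230 \left(- \frac{11}{3}\right) = - \frac{2530}{3}$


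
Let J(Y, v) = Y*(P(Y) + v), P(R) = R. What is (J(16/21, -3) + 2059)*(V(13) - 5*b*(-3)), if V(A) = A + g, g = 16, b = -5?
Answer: -41734282/441 ≈ -94636.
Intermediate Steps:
V(A) = 16 + A (V(A) = A + 16 = 16 + A)
J(Y, v) = Y*(Y + v)
(J(16/21, -3) + 2059)*(V(13) - 5*b*(-3)) = ((16/21)*(16/21 - 3) + 2059)*((16 + 13) - 5*(-5)*(-3)) = ((16*(1/21))*(16*(1/21) - 3) + 2059)*(29 + 25*(-3)) = (16*(16/21 - 3)/21 + 2059)*(29 - 75) = ((16/21)*(-47/21) + 2059)*(-46) = (-752/441 + 2059)*(-46) = (907267/441)*(-46) = -41734282/441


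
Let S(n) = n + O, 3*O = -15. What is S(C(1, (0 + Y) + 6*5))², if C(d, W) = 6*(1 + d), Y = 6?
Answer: 49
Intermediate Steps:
O = -5 (O = (⅓)*(-15) = -5)
C(d, W) = 6 + 6*d
S(n) = -5 + n (S(n) = n - 5 = -5 + n)
S(C(1, (0 + Y) + 6*5))² = (-5 + (6 + 6*1))² = (-5 + (6 + 6))² = (-5 + 12)² = 7² = 49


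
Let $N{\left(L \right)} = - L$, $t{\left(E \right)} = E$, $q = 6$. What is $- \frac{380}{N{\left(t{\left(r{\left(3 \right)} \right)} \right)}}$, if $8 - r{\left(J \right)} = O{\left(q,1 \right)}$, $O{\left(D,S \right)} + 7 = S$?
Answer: $\frac{190}{7} \approx 27.143$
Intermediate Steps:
$O{\left(D,S \right)} = -7 + S$
$r{\left(J \right)} = 14$ ($r{\left(J \right)} = 8 - \left(-7 + 1\right) = 8 - -6 = 8 + 6 = 14$)
$- \frac{380}{N{\left(t{\left(r{\left(3 \right)} \right)} \right)}} = - \frac{380}{\left(-1\right) 14} = - \frac{380}{-14} = \left(-380\right) \left(- \frac{1}{14}\right) = \frac{190}{7}$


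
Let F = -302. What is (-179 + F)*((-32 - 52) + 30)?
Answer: 25974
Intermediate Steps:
(-179 + F)*((-32 - 52) + 30) = (-179 - 302)*((-32 - 52) + 30) = -481*(-84 + 30) = -481*(-54) = 25974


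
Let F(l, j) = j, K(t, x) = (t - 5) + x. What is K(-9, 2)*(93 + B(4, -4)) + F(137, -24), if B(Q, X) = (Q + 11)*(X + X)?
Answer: 300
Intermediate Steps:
B(Q, X) = 2*X*(11 + Q) (B(Q, X) = (11 + Q)*(2*X) = 2*X*(11 + Q))
K(t, x) = -5 + t + x (K(t, x) = (-5 + t) + x = -5 + t + x)
K(-9, 2)*(93 + B(4, -4)) + F(137, -24) = (-5 - 9 + 2)*(93 + 2*(-4)*(11 + 4)) - 24 = -12*(93 + 2*(-4)*15) - 24 = -12*(93 - 120) - 24 = -12*(-27) - 24 = 324 - 24 = 300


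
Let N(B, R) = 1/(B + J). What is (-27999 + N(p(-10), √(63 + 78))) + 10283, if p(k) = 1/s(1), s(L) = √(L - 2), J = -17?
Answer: -5137657/290 + I/290 ≈ -17716.0 + 0.0034483*I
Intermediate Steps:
s(L) = √(-2 + L)
p(k) = -I (p(k) = 1/(√(-2 + 1)) = 1/(√(-1)) = 1/I = -I)
N(B, R) = 1/(-17 + B) (N(B, R) = 1/(B - 17) = 1/(-17 + B))
(-27999 + N(p(-10), √(63 + 78))) + 10283 = (-27999 + 1/(-17 - I)) + 10283 = (-27999 + (-17 + I)/290) + 10283 = -17716 + (-17 + I)/290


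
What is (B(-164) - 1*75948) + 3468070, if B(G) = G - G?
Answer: 3392122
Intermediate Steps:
B(G) = 0
(B(-164) - 1*75948) + 3468070 = (0 - 1*75948) + 3468070 = (0 - 75948) + 3468070 = -75948 + 3468070 = 3392122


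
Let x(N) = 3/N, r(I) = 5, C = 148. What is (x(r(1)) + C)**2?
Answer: 552049/25 ≈ 22082.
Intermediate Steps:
(x(r(1)) + C)**2 = (3/5 + 148)**2 = (743/5)**2 = 552049/25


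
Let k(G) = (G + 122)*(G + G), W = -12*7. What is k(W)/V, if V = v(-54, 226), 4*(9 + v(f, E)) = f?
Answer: 4256/15 ≈ 283.73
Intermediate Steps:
W = -84
v(f, E) = -9 + f/4
V = -45/2 (V = -9 + (¼)*(-54) = -9 - 27/2 = -45/2 ≈ -22.500)
k(G) = 2*G*(122 + G) (k(G) = (122 + G)*(2*G) = 2*G*(122 + G))
k(W)/V = (2*(-84)*(122 - 84))/(-45/2) = (2*(-84)*38)*(-2/45) = -6384*(-2/45) = 4256/15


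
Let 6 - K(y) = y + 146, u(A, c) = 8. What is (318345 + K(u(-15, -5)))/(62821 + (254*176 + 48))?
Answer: 318197/107573 ≈ 2.9580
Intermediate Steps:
K(y) = -140 - y (K(y) = 6 - (y + 146) = 6 - (146 + y) = 6 + (-146 - y) = -140 - y)
(318345 + K(u(-15, -5)))/(62821 + (254*176 + 48)) = (318345 + (-140 - 1*8))/(62821 + (254*176 + 48)) = (318345 + (-140 - 8))/(62821 + (44704 + 48)) = (318345 - 148)/(62821 + 44752) = 318197/107573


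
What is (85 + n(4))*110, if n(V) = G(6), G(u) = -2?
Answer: 9130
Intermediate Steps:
n(V) = -2
(85 + n(4))*110 = (85 - 2)*110 = 83*110 = 9130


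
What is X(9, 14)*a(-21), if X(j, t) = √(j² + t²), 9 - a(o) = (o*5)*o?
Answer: -2196*√277 ≈ -36549.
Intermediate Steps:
a(o) = 9 - 5*o² (a(o) = 9 - o*5*o = 9 - 5*o*o = 9 - 5*o²)
X(9, 14)*a(-21) = √(9² + 14²)*(9 - 5*(-21)²) = √(81 + 196)*(9 - 5*441) = √277*(9 - 2205) = √277*(-2196) = -2196*√277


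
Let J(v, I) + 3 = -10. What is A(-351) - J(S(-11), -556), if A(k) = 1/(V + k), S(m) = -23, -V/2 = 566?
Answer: 19278/1483 ≈ 12.999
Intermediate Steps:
V = -1132 (V = -2*566 = -1132)
J(v, I) = -13 (J(v, I) = -3 - 10 = -13)
A(k) = 1/(-1132 + k)
A(-351) - J(S(-11), -556) = 1/(-1132 - 351) - 1*(-13) = 1/(-1483) + 13 = -1/1483 + 13 = 19278/1483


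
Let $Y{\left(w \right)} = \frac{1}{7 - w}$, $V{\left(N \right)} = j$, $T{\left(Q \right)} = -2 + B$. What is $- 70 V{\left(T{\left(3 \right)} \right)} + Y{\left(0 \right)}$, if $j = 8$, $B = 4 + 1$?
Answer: $- \frac{3919}{7} \approx -559.86$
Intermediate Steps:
$B = 5$
$T{\left(Q \right)} = 3$ ($T{\left(Q \right)} = -2 + 5 = 3$)
$V{\left(N \right)} = 8$
$- 70 V{\left(T{\left(3 \right)} \right)} + Y{\left(0 \right)} = \left(-70\right) 8 - \frac{1}{-7 + 0} = -560 - \frac{1}{-7} = -560 - - \frac{1}{7} = -560 + \frac{1}{7} = - \frac{3919}{7}$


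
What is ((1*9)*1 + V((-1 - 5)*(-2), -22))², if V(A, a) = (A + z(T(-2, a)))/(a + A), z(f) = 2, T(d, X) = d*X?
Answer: 1444/25 ≈ 57.760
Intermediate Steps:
T(d, X) = X*d
V(A, a) = (2 + A)/(A + a) (V(A, a) = (A + 2)/(a + A) = (2 + A)/(A + a))
((1*9)*1 + V((-1 - 5)*(-2), -22))² = ((1*9)*1 + (2 + (-1 - 5)*(-2))/((-1 - 5)*(-2) - 22))² = (9*1 + (2 - 6*(-2))/(-6*(-2) - 22))² = (9 + (2 + 12)/(12 - 22))² = (9 + 14/(-10))² = (9 - ⅒*14)² = (9 - 7/5)² = (38/5)² = 1444/25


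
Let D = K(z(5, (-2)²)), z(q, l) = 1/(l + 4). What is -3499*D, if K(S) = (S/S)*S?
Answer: -3499/8 ≈ -437.38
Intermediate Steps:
z(q, l) = 1/(4 + l)
K(S) = S (K(S) = 1*S = S)
D = ⅛ (D = 1/(4 + (-2)²) = 1/(4 + 4) = 1/8 = ⅛ ≈ 0.12500)
-3499*D = -3499*⅛ = -3499/8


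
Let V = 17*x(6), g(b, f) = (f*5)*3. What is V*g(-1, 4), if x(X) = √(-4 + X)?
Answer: 1020*√2 ≈ 1442.5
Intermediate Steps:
g(b, f) = 15*f (g(b, f) = (5*f)*3 = 15*f)
V = 17*√2 (V = 17*√(-4 + 6) = 17*√2 ≈ 24.042)
V*g(-1, 4) = (17*√2)*(15*4) = (17*√2)*60 = 1020*√2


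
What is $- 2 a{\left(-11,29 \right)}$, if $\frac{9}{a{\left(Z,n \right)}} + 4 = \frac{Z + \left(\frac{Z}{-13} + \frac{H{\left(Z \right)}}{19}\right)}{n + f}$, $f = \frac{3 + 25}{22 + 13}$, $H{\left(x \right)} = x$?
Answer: $\frac{220818}{53489} \approx 4.1283$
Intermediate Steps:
$f = \frac{4}{5}$ ($f = \frac{28}{35} = 28 \cdot \frac{1}{35} = \frac{4}{5} \approx 0.8$)
$a{\left(Z,n \right)} = \frac{9}{-4 + \frac{241 Z}{247 \left(\frac{4}{5} + n\right)}}$ ($a{\left(Z,n \right)} = \frac{9}{-4 + \frac{Z + \left(\frac{Z}{-13} + \frac{Z}{19}\right)}{n + \frac{4}{5}}} = \frac{9}{-4 + \frac{Z + \left(Z \left(- \frac{1}{13}\right) + Z \frac{1}{19}\right)}{\frac{4}{5} + n}} = \frac{9}{-4 + \frac{Z + \left(- \frac{Z}{13} + \frac{Z}{19}\right)}{\frac{4}{5} + n}} = \frac{9}{-4 + \frac{Z - \frac{6 Z}{247}}{\frac{4}{5} + n}} = \frac{9}{-4 + \frac{\frac{241}{247} Z}{\frac{4}{5} + n}} = \frac{9}{-4 + \frac{241 Z}{247 \left(\frac{4}{5} + n\right)}}$)
$- 2 a{\left(-11,29 \right)} = - 2 \frac{2223 \left(-4 - 145\right)}{3952 - -13255 + 4940 \cdot 29} = - 2 \frac{2223 \left(-4 - 145\right)}{3952 + 13255 + 143260} = - 2 \cdot 2223 \cdot \frac{1}{160467} \left(-149\right) = \left(-2\right) \left(- \frac{110409}{53489}\right) = \frac{220818}{53489}$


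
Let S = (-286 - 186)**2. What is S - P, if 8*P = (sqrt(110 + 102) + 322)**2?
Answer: 209797 - 161*sqrt(53) ≈ 2.0863e+5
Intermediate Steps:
P = (322 + 2*sqrt(53))**2/8 (P = (sqrt(110 + 102) + 322)**2/8 = (sqrt(212) + 322)**2/8 = (2*sqrt(53) + 322)**2/8 = (322 + 2*sqrt(53))**2/8 ≈ 14159.)
S = 222784 (S = (-472)**2 = 222784)
S - P = 222784 - (12987 + 161*sqrt(53)) = 222784 + (-12987 - 161*sqrt(53)) = 209797 - 161*sqrt(53)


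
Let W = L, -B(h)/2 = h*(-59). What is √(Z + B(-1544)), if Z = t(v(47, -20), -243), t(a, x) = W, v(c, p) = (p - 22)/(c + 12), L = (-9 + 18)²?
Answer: I*√182111 ≈ 426.74*I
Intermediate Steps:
L = 81 (L = 9² = 81)
v(c, p) = (-22 + p)/(12 + c)
B(h) = 118*h (B(h) = -2*h*(-59) = -(-118)*h = 118*h)
W = 81
t(a, x) = 81
Z = 81
√(Z + B(-1544)) = √(81 + 118*(-1544)) = √(81 - 182192) = √(-182111) = I*√182111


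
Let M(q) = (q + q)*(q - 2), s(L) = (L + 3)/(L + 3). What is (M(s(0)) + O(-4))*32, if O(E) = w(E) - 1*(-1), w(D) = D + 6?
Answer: 32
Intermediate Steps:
s(L) = 1 (s(L) = (3 + L)/(3 + L) = 1)
w(D) = 6 + D
O(E) = 7 + E (O(E) = (6 + E) - 1*(-1) = (6 + E) + 1 = 7 + E)
M(q) = 2*q*(-2 + q) (M(q) = (2*q)*(-2 + q) = 2*q*(-2 + q))
(M(s(0)) + O(-4))*32 = (2*1*(-2 + 1) + (7 - 4))*32 = (2*1*(-1) + 3)*32 = (-2 + 3)*32 = 1*32 = 32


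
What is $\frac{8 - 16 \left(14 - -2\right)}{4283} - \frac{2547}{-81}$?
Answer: $\frac{1209857}{38547} \approx 31.387$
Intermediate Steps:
$\frac{8 - 16 \left(14 - -2\right)}{4283} - \frac{2547}{-81} = \left(8 - 16 \left(14 + 2\right)\right) \frac{1}{4283} - - \frac{283}{9} = \left(8 - 256\right) \frac{1}{4283} + \frac{283}{9} = \left(-248\right) \frac{1}{4283} + \frac{283}{9} = - \frac{248}{4283} + \frac{283}{9} = \frac{1209857}{38547}$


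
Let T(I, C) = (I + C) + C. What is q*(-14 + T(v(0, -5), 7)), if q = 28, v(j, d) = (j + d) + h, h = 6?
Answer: 28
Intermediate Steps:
v(j, d) = 6 + d + j (v(j, d) = (j + d) + 6 = (d + j) + 6 = 6 + d + j)
T(I, C) = I + 2*C (T(I, C) = (C + I) + C = I + 2*C)
q*(-14 + T(v(0, -5), 7)) = 28*(-14 + ((6 - 5 + 0) + 2*7)) = 28*(-14 + (1 + 14)) = 28*(-14 + 15) = 28*1 = 28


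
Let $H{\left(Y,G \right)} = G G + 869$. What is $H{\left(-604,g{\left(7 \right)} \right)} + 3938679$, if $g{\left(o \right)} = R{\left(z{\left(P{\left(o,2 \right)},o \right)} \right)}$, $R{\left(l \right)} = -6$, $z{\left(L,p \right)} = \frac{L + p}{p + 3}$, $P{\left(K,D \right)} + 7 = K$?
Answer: $3939584$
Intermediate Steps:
$P{\left(K,D \right)} = -7 + K$
$z{\left(L,p \right)} = \frac{L + p}{3 + p}$
$g{\left(o \right)} = -6$
$H{\left(Y,G \right)} = 869 + G^{2}$ ($H{\left(Y,G \right)} = G^{2} + 869 = 869 + G^{2}$)
$H{\left(-604,g{\left(7 \right)} \right)} + 3938679 = \left(869 + \left(-6\right)^{2}\right) + 3938679 = \left(869 + 36\right) + 3938679 = 905 + 3938679 = 3939584$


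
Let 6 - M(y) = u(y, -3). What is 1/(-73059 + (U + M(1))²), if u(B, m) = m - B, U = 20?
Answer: -1/72159 ≈ -1.3858e-5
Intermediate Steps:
M(y) = 9 + y (M(y) = 6 - (-3 - y) = 6 + (3 + y) = 9 + y)
1/(-73059 + (U + M(1))²) = 1/(-73059 + (20 + (9 + 1))²) = 1/(-73059 + (20 + 10)²) = 1/(-73059 + 30²) = 1/(-73059 + 900) = 1/(-72159) = -1/72159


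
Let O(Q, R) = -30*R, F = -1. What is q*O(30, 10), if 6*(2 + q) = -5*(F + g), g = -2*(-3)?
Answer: 1850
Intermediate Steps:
g = 6
q = -37/6 (q = -2 + (-5*(-1 + 6))/6 = -2 + (-5*5)/6 = -2 + (⅙)*(-25) = -2 - 25/6 = -37/6 ≈ -6.1667)
q*O(30, 10) = -(-185)*10 = -37/6*(-300) = 1850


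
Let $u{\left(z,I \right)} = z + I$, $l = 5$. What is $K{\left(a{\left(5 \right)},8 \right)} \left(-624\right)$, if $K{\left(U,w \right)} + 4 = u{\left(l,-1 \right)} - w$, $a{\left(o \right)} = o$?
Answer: $4992$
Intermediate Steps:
$u{\left(z,I \right)} = I + z$
$K{\left(U,w \right)} = - w$ ($K{\left(U,w \right)} = -4 - \left(-4 + w\right) = - w$)
$K{\left(a{\left(5 \right)},8 \right)} \left(-624\right) = \left(-1\right) 8 \left(-624\right) = \left(-8\right) \left(-624\right) = 4992$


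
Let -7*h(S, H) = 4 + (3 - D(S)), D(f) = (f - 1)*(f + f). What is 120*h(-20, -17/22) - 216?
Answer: 14064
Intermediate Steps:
D(f) = 2*f*(-1 + f) (D(f) = (-1 + f)*(2*f) = 2*f*(-1 + f))
h(S, H) = -1 + 2*S*(-1 + S)/7 (h(S, H) = -(4 + (3 - 2*S*(-1 + S)))/7 = -(7 - 2*S*(-1 + S))/7 = -1 + 2*S*(-1 + S)/7)
120*h(-20, -17/22) - 216 = 120*(-1 + (2/7)*(-20)*(-1 - 20)) - 216 = 120*(-1 + (2/7)*(-20)*(-21)) - 216 = 120*(-1 + 120) - 216 = 120*119 - 216 = 14280 - 216 = 14064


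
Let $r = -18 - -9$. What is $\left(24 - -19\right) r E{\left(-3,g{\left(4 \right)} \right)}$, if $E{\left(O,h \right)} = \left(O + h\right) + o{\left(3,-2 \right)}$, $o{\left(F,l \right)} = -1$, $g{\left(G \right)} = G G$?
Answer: $-4644$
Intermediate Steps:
$g{\left(G \right)} = G^{2}$
$E{\left(O,h \right)} = -1 + O + h$ ($E{\left(O,h \right)} = \left(O + h\right) - 1 = -1 + O + h$)
$r = -9$ ($r = -18 + 9 = -9$)
$\left(24 - -19\right) r E{\left(-3,g{\left(4 \right)} \right)} = \left(24 - -19\right) \left(-9\right) \left(-1 - 3 + 4^{2}\right) = \left(24 + 19\right) \left(-9\right) \left(-1 - 3 + 16\right) = 43 \left(-9\right) 12 = \left(-387\right) 12 = -4644$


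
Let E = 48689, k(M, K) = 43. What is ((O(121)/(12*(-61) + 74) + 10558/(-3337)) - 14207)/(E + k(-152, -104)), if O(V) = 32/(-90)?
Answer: -14937084287/51224885460 ≈ -0.29160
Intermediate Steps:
O(V) = -16/45 (O(V) = 32*(-1/90) = -16/45)
((O(121)/(12*(-61) + 74) + 10558/(-3337)) - 14207)/(E + k(-152, -104)) = ((-16/(45*(12*(-61) + 74)) + 10558/(-3337)) - 14207)/(48689 + 43) = ((-16/(45*(-732 + 74)) + 10558*(-1/3337)) - 14207)/48732 = ((-16/45/(-658) - 10558/3337) - 14207)*(1/48732) = ((-16/45*(-1/658) - 10558/3337) - 14207)*(1/48732) = ((8/14805 - 10558/3337) - 14207)*(1/48732) = (-3325202/1051155 - 14207)*(1/48732) = -14937084287/1051155*1/48732 = -14937084287/51224885460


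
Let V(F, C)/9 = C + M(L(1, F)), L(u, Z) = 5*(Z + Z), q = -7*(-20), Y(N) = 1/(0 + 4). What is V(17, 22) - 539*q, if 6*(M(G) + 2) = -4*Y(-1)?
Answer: -150563/2 ≈ -75282.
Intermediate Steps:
Y(N) = ¼ (Y(N) = 1/4 = ¼)
q = 140
L(u, Z) = 10*Z (L(u, Z) = 5*(2*Z) = 10*Z)
M(G) = -13/6 (M(G) = -2 + (-4*¼)/6 = -2 + (⅙)*(-1) = -2 - ⅙ = -13/6)
V(F, C) = -39/2 + 9*C (V(F, C) = 9*(C - 13/6) = 9*(-13/6 + C) = -39/2 + 9*C)
V(17, 22) - 539*q = (-39/2 + 9*22) - 539*140 = (-39/2 + 198) - 75460 = 357/2 - 75460 = -150563/2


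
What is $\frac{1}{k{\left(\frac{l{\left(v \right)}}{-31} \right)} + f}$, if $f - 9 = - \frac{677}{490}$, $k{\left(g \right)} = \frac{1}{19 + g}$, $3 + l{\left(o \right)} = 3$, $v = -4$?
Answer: $\frac{9310}{71417} \approx 0.13036$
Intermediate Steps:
$l{\left(o \right)} = 0$ ($l{\left(o \right)} = -3 + 3 = 0$)
$f = \frac{3733}{490}$ ($f = 9 - \frac{677}{490} = \frac{3733}{490} \approx 7.6184$)
$\frac{1}{k{\left(\frac{l{\left(v \right)}}{-31} \right)} + f} = \frac{1}{\frac{1}{19 + \frac{0}{-31}} + \frac{3733}{490}} = \frac{1}{\frac{1}{19 + 0 \left(- \frac{1}{31}\right)} + \frac{3733}{490}} = \frac{1}{\frac{1}{19 + 0} + \frac{3733}{490}} = \frac{1}{\frac{1}{19} + \frac{3733}{490}} = \frac{1}{\frac{71417}{9310}} = \frac{9310}{71417}$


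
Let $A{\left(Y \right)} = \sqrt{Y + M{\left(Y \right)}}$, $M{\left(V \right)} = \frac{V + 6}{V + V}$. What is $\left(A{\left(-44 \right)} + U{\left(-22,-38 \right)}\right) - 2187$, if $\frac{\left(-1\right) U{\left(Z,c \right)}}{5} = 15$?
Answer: $-2262 + \frac{3 i \sqrt{2343}}{22} \approx -2262.0 + 6.6006 i$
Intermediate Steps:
$M{\left(V \right)} = \frac{6 + V}{2 V}$
$U{\left(Z,c \right)} = -75$ ($U{\left(Z,c \right)} = \left(-5\right) 15 = -75$)
$A{\left(Y \right)} = \sqrt{Y + \frac{6 + Y}{2 Y}}$
$\left(A{\left(-44 \right)} + U{\left(-22,-38 \right)}\right) - 2187 = \left(\frac{\sqrt{2 + 4 \left(-44\right) + \frac{12}{-44}}}{2} - 75\right) - 2187 = \left(\frac{\sqrt{2 - 176 + 12 \left(- \frac{1}{44}\right)}}{2} - 75\right) - 2187 = \left(\frac{\sqrt{2 - 176 - \frac{3}{11}}}{2} - 75\right) - 2187 = \left(\frac{\sqrt{- \frac{1917}{11}}}{2} - 75\right) - 2187 = \left(\frac{\frac{3}{11} i \sqrt{2343}}{2} - 75\right) - 2187 = \left(\frac{3 i \sqrt{2343}}{22} - 75\right) - 2187 = \left(-75 + \frac{3 i \sqrt{2343}}{22}\right) - 2187 = -2262 + \frac{3 i \sqrt{2343}}{22}$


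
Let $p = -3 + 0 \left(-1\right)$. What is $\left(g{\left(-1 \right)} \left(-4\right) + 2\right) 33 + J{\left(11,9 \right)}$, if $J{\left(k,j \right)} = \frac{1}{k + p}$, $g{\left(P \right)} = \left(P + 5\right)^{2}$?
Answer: $- \frac{16367}{8} \approx -2045.9$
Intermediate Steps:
$p = -3$ ($p = -3 + 0 = -3$)
$g{\left(P \right)} = \left(5 + P\right)^{2}$
$J{\left(k,j \right)} = \frac{1}{-3 + k}$ ($J{\left(k,j \right)} = \frac{1}{k - 3} = \frac{1}{-3 + k}$)
$\left(g{\left(-1 \right)} \left(-4\right) + 2\right) 33 + J{\left(11,9 \right)} = \left(\left(5 - 1\right)^{2} \left(-4\right) + 2\right) 33 + \frac{1}{-3 + 11} = \left(4^{2} \left(-4\right) + 2\right) 33 + \frac{1}{8} = \left(16 \left(-4\right) + 2\right) 33 + \frac{1}{8} = \left(-64 + 2\right) 33 + \frac{1}{8} = \left(-62\right) 33 + \frac{1}{8} = -2046 + \frac{1}{8} = - \frac{16367}{8}$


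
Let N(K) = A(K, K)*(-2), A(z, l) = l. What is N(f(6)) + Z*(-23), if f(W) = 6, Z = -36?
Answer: 816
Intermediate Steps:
N(K) = -2*K (N(K) = K*(-2) = -2*K)
N(f(6)) + Z*(-23) = -2*6 - 36*(-23) = -12 + 828 = 816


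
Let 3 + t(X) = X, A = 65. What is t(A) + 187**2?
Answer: 35031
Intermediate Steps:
t(X) = -3 + X
t(A) + 187**2 = (-3 + 65) + 187**2 = 62 + 34969 = 35031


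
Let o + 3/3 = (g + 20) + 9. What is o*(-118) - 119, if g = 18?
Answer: -5547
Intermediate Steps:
o = 46 (o = -1 + ((18 + 20) + 9) = -1 + (38 + 9) = -1 + 47 = 46)
o*(-118) - 119 = 46*(-118) - 119 = -5428 - 119 = -5547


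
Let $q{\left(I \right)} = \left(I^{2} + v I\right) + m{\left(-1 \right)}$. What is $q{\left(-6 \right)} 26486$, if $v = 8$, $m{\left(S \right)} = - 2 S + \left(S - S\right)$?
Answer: $-264860$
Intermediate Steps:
$m{\left(S \right)} = - 2 S$ ($m{\left(S \right)} = - 2 S + 0 = - 2 S$)
$q{\left(I \right)} = 2 + I^{2} + 8 I$ ($q{\left(I \right)} = \left(I^{2} + 8 I\right) - -2 = \left(I^{2} + 8 I\right) + 2 = 2 + I^{2} + 8 I$)
$q{\left(-6 \right)} 26486 = \left(2 + \left(-6\right)^{2} + 8 \left(-6\right)\right) 26486 = \left(2 + 36 - 48\right) 26486 = \left(-10\right) 26486 = -264860$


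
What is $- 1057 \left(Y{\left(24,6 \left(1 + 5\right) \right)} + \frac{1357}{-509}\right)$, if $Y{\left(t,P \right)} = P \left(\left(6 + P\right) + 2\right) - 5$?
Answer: $- \frac{848088178}{509} \approx -1.6662 \cdot 10^{6}$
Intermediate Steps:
$Y{\left(t,P \right)} = -5 + P \left(8 + P\right)$ ($Y{\left(t,P \right)} = P \left(8 + P\right) - 5 = -5 + P \left(8 + P\right)$)
$- 1057 \left(Y{\left(24,6 \left(1 + 5\right) \right)} + \frac{1357}{-509}\right) = - 1057 \left(\left(-5 + \left(6 \left(1 + 5\right)\right)^{2} + 8 \cdot 6 \left(1 + 5\right)\right) + \frac{1357}{-509}\right) = - 1057 \left(\left(-5 + \left(6 \cdot 6\right)^{2} + 8 \cdot 6 \cdot 6\right) + 1357 \left(- \frac{1}{509}\right)\right) = - 1057 \left(\left(-5 + 36^{2} + 8 \cdot 36\right) - \frac{1357}{509}\right) = - 1057 \left(\left(-5 + 1296 + 288\right) - \frac{1357}{509}\right) = - 1057 \left(1579 - \frac{1357}{509}\right) = \left(-1057\right) \frac{802354}{509} = - \frac{848088178}{509}$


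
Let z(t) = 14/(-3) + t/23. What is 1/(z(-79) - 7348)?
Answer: -69/507571 ≈ -0.00013594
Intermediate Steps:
z(t) = -14/3 + t/23 (z(t) = 14*(-1/3) + t*(1/23) = -14/3 + t/23)
1/(z(-79) - 7348) = 1/((-14/3 + (1/23)*(-79)) - 7348) = 1/((-14/3 - 79/23) - 7348) = 1/(-559/69 - 7348) = 1/(-507571/69) = -69/507571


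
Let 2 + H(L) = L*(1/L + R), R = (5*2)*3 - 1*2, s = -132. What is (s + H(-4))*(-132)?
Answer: 32340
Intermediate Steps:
R = 28 (R = 10*3 - 2 = 30 - 2 = 28)
H(L) = -2 + L*(28 + 1/L) (H(L) = -2 + L*(1/L + 28) = -2 + L*(28 + 1/L))
(s + H(-4))*(-132) = (-132 + (-1 + 28*(-4)))*(-132) = (-132 + (-1 - 112))*(-132) = (-132 - 113)*(-132) = -245*(-132) = 32340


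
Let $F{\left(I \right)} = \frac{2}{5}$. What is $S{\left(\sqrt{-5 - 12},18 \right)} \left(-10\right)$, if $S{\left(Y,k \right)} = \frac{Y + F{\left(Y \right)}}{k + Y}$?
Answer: $\frac{2 \left(- 5 \sqrt{17} + 2 i\right)}{\sqrt{17} - 18 i} \approx -0.70968 - 2.1281 i$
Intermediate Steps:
$F{\left(I \right)} = \frac{2}{5}$ ($F{\left(I \right)} = 2 \cdot \frac{1}{5} = \frac{2}{5}$)
$S{\left(Y,k \right)} = \frac{\frac{2}{5} + Y}{Y + k}$ ($S{\left(Y,k \right)} = \frac{Y + \frac{2}{5}}{k + Y} = \frac{\frac{2}{5} + Y}{Y + k}$)
$S{\left(\sqrt{-5 - 12},18 \right)} \left(-10\right) = \frac{\frac{2}{5} + \sqrt{-5 - 12}}{\sqrt{-5 - 12} + 18} \left(-10\right) = \frac{\frac{2}{5} + \sqrt{-17}}{\sqrt{-17} + 18} \left(-10\right) = \frac{\frac{2}{5} + i \sqrt{17}}{i \sqrt{17} + 18} \left(-10\right) = \frac{\frac{2}{5} + i \sqrt{17}}{18 + i \sqrt{17}} \left(-10\right) = - \frac{10 \left(\frac{2}{5} + i \sqrt{17}\right)}{18 + i \sqrt{17}}$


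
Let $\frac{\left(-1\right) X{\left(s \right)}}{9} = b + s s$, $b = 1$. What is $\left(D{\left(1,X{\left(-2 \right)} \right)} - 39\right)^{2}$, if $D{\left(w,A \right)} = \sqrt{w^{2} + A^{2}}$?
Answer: $\left(39 - \sqrt{2026}\right)^{2} \approx 36.133$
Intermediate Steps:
$X{\left(s \right)} = -9 - 9 s^{2}$ ($X{\left(s \right)} = - 9 \left(1 + s s\right) = - 9 \left(1 + s^{2}\right) = -9 - 9 s^{2}$)
$D{\left(w,A \right)} = \sqrt{A^{2} + w^{2}}$
$\left(D{\left(1,X{\left(-2 \right)} \right)} - 39\right)^{2} = \left(\sqrt{\left(-9 - 9 \left(-2\right)^{2}\right)^{2} + 1^{2}} - 39\right)^{2} = \left(\sqrt{\left(-9 - 36\right)^{2} + 1} - 39\right)^{2} = \left(\sqrt{\left(-45\right)^{2} + 1} - 39\right)^{2} = \left(\sqrt{2025 + 1} - 39\right)^{2} = \left(\sqrt{2026} - 39\right)^{2} = \left(-39 + \sqrt{2026}\right)^{2}$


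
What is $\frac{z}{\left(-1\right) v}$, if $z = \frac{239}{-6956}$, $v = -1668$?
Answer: $- \frac{239}{11602608} \approx -2.0599 \cdot 10^{-5}$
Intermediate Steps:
$z = - \frac{239}{6956}$ ($z = 239 \left(- \frac{1}{6956}\right) = - \frac{239}{6956} \approx -0.034359$)
$\frac{z}{\left(-1\right) v} = - \frac{239}{6956 \left(\left(-1\right) \left(-1668\right)\right)} = - \frac{239}{6956 \cdot 1668} = \left(- \frac{239}{6956}\right) \frac{1}{1668} = - \frac{239}{11602608}$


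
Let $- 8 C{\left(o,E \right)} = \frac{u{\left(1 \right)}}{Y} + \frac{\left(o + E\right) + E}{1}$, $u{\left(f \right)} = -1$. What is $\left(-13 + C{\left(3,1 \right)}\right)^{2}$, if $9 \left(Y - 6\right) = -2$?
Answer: $\frac{32024281}{173056} \approx 185.05$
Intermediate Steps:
$Y = \frac{52}{9}$ ($Y = 6 + \frac{1}{9} \left(-2\right) = 6 - \frac{2}{9} = \frac{52}{9} \approx 5.7778$)
$C{\left(o,E \right)} = \frac{9}{416} - \frac{E}{4} - \frac{o}{8}$ ($C{\left(o,E \right)} = - \frac{- \frac{1}{\frac{52}{9}} + \frac{\left(o + E\right) + E}{1}}{8} = - \frac{\left(-1\right) \frac{9}{52} + \left(\left(E + o\right) + E\right) 1}{8} = - \frac{- \frac{9}{52} + \left(o + 2 E\right) 1}{8} = - \frac{- \frac{9}{52} + \left(o + 2 E\right)}{8} = - \frac{- \frac{9}{52} + o + 2 E}{8} = \frac{9}{416} - \frac{E}{4} - \frac{o}{8}$)
$\left(-13 + C{\left(3,1 \right)}\right)^{2} = \left(-13 - \frac{251}{416}\right)^{2} = \left(- \frac{5659}{416}\right)^{2} = \frac{32024281}{173056}$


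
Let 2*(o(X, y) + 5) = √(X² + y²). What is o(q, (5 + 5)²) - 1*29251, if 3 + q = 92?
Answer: -29256 + √17921/2 ≈ -29189.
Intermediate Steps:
q = 89 (q = -3 + 92 = 89)
o(X, y) = -5 + √(X² + y²)/2
o(q, (5 + 5)²) - 1*29251 = (-5 + √(89² + ((5 + 5)²)²)/2) - 1*29251 = (-5 + √(7921 + (10²)²)/2) - 29251 = (-5 + √(7921 + 100²)/2) - 29251 = (-5 + √(7921 + 10000)/2) - 29251 = (-5 + √17921/2) - 29251 = -29256 + √17921/2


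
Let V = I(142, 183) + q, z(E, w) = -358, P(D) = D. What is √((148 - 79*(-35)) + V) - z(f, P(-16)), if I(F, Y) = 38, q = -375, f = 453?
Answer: 358 + 4*√161 ≈ 408.75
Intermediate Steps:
V = -337 (V = 38 - 375 = -337)
√((148 - 79*(-35)) + V) - z(f, P(-16)) = √((148 - 79*(-35)) - 337) - 1*(-358) = √((148 + 2765) - 337) + 358 = √(2913 - 337) + 358 = √2576 + 358 = 4*√161 + 358 = 358 + 4*√161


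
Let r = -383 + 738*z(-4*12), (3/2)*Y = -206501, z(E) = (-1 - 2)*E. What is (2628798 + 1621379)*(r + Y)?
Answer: -405190624295/3 ≈ -1.3506e+11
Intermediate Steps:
z(E) = -3*E
Y = -413002/3 (Y = (⅔)*(-206501) = -413002/3 ≈ -1.3767e+5)
r = 105889 (r = -383 + 738*(-(-12)*12) = -383 + 738*(-3*(-48)) = -383 + 738*144 = -383 + 106272 = 105889)
(2628798 + 1621379)*(r + Y) = (2628798 + 1621379)*(105889 - 413002/3) = 4250177*(-95335/3) = -405190624295/3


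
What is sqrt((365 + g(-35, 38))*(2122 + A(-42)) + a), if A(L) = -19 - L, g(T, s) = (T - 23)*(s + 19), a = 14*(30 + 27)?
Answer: I*sqrt(6307647) ≈ 2511.5*I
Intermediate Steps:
a = 798 (a = 14*57 = 798)
g(T, s) = (-23 + T)*(19 + s)
sqrt((365 + g(-35, 38))*(2122 + A(-42)) + a) = sqrt((365 + (-437 - 23*38 + 19*(-35) - 35*38))*(2122 + (-19 - 1*(-42))) + 798) = sqrt((365 + (-437 - 874 - 665 - 1330))*(2122 + (-19 + 42)) + 798) = sqrt((365 - 3306)*(2122 + 23) + 798) = sqrt(-2941*2145 + 798) = sqrt(-6308445 + 798) = sqrt(-6307647) = I*sqrt(6307647)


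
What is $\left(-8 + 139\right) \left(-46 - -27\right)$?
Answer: $-2489$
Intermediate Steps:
$\left(-8 + 139\right) \left(-46 - -27\right) = 131 \left(-46 + 27\right) = 131 \left(-19\right) = -2489$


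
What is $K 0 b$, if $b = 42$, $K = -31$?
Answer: $0$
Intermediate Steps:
$K 0 b = \left(-31\right) 0 \cdot 42 = 0 \cdot 42 = 0$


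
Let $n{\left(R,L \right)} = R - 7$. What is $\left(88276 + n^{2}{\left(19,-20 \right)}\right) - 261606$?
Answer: $-173186$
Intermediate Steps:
$n{\left(R,L \right)} = -7 + R$ ($n{\left(R,L \right)} = R - 7 = -7 + R$)
$\left(88276 + n^{2}{\left(19,-20 \right)}\right) - 261606 = \left(88276 + \left(-7 + 19\right)^{2}\right) - 261606 = \left(88276 + 12^{2}\right) - 261606 = \left(88276 + 144\right) - 261606 = 88420 - 261606 = -173186$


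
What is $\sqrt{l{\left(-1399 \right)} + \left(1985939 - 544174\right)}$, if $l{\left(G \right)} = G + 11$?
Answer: $\sqrt{1440377} \approx 1200.2$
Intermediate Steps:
$l{\left(G \right)} = 11 + G$
$\sqrt{l{\left(-1399 \right)} + \left(1985939 - 544174\right)} = \sqrt{\left(11 - 1399\right) + \left(1985939 - 544174\right)} = \sqrt{-1388 + \left(1985939 - 544174\right)} = \sqrt{-1388 + 1441765} = \sqrt{1440377}$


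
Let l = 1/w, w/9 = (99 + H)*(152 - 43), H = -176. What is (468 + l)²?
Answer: 1249715472229225/5705838369 ≈ 2.1902e+5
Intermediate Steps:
w = -75537 (w = 9*((99 - 176)*(152 - 43)) = 9*(-77*109) = 9*(-8393) = -75537)
l = -1/75537 (l = 1/(-75537) = -1/75537 ≈ -1.3239e-5)
(468 + l)² = (468 - 1/75537)² = (35351315/75537)² = 1249715472229225/5705838369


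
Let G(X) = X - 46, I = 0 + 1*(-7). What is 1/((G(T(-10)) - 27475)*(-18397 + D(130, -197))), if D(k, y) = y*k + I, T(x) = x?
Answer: 1/1211749434 ≈ 8.2525e-10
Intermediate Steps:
I = -7 (I = 0 - 7 = -7)
D(k, y) = -7 + k*y (D(k, y) = y*k - 7 = k*y - 7 = -7 + k*y)
G(X) = -46 + X
1/((G(T(-10)) - 27475)*(-18397 + D(130, -197))) = 1/(((-46 - 10) - 27475)*(-18397 + (-7 + 130*(-197)))) = 1/((-56 - 27475)*(-18397 + (-7 - 25610))) = 1/(-27531*(-18397 - 25617)) = 1/(-27531*(-44014)) = 1/1211749434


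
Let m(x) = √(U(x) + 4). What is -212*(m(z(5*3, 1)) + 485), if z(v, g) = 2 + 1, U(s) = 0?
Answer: -103244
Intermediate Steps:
z(v, g) = 3
m(x) = 2 (m(x) = √(0 + 4) = √4 = 2)
-212*(m(z(5*3, 1)) + 485) = -212*(2 + 485) = -212*487 = -103244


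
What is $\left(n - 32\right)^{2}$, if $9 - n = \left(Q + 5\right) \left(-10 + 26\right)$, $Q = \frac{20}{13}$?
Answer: $\frac{2752281}{169} \approx 16286.0$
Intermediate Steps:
$Q = \frac{20}{13}$ ($Q = 20 \cdot \frac{1}{13} = \frac{20}{13} \approx 1.5385$)
$n = - \frac{1243}{13}$ ($n = 9 - \left(\frac{20}{13} + 5\right) \left(-10 + 26\right) = 9 - \frac{85}{13} \cdot 16 = 9 - \frac{1360}{13} = - \frac{1243}{13} \approx -95.615$)
$\left(n - 32\right)^{2} = \left(- \frac{1243}{13} - 32\right)^{2} = \left(- \frac{1659}{13}\right)^{2} = \frac{2752281}{169}$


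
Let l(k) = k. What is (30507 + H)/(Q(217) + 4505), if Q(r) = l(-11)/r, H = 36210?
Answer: 4825863/325858 ≈ 14.810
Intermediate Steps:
Q(r) = -11/r
(30507 + H)/(Q(217) + 4505) = (30507 + 36210)/(-11/217 + 4505) = 66717/(-11*1/217 + 4505) = 66717/(-11/217 + 4505) = 66717/(977574/217) = 66717*(217/977574) = 4825863/325858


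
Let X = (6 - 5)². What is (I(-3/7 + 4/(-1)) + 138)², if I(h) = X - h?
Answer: 1008016/49 ≈ 20572.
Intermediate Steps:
X = 1 (X = 1² = 1)
I(h) = 1 - h
(I(-3/7 + 4/(-1)) + 138)² = ((1 - (-3/7 + 4/(-1))) + 138)² = ((1 - (-3*⅐ + 4*(-1))) + 138)² = ((1 - (-3/7 - 4)) + 138)² = ((1 - 1*(-31/7)) + 138)² = ((1 + 31/7) + 138)² = (38/7 + 138)² = (1004/7)² = 1008016/49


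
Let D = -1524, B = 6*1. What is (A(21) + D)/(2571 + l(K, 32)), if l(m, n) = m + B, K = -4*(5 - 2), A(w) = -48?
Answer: -524/855 ≈ -0.61287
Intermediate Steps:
B = 6
K = -12 (K = -4*3 = -12)
l(m, n) = 6 + m (l(m, n) = m + 6 = 6 + m)
(A(21) + D)/(2571 + l(K, 32)) = (-48 - 1524)/(2571 + (6 - 12)) = -1572/(2571 - 6) = -1572/2565 = -1572*1/2565 = -524/855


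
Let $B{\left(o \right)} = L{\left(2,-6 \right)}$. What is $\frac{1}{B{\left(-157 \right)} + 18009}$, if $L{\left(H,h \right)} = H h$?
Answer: $\frac{1}{17997} \approx 5.5565 \cdot 10^{-5}$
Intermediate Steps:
$B{\left(o \right)} = -12$ ($B{\left(o \right)} = 2 \left(-6\right) = -12$)
$\frac{1}{B{\left(-157 \right)} + 18009} = \frac{1}{-12 + 18009} = \frac{1}{17997}$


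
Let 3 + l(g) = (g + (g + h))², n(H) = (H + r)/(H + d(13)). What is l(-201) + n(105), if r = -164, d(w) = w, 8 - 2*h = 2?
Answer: 318395/2 ≈ 1.5920e+5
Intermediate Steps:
h = 3 (h = 4 - ½*2 = 4 - 1 = 3)
n(H) = (-164 + H)/(13 + H) (n(H) = (H - 164)/(H + 13) = (-164 + H)/(13 + H))
l(g) = -3 + (3 + 2*g)² (l(g) = -3 + (g + (g + 3))² = -3 + (g + (3 + g))² = -3 + (3 + 2*g)²)
l(-201) + n(105) = (-3 + (3 + 2*(-201))²) + (-164 + 105)/(13 + 105) = (-3 + (3 - 402)²) - 59/118 = (-3 + (-399)²) + (1/118)*(-59) = (-3 + 159201) - ½ = 159198 - ½ = 318395/2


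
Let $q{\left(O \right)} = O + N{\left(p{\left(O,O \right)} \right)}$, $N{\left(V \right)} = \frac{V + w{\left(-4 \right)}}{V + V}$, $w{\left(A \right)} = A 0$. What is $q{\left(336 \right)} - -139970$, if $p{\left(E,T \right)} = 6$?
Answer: $\frac{280613}{2} \approx 1.4031 \cdot 10^{5}$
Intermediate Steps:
$w{\left(A \right)} = 0$
$N{\left(V \right)} = \frac{1}{2}$ ($N{\left(V \right)} = \frac{V + 0}{V + V} = \frac{V}{2 V} = V \frac{1}{2 V} = \frac{1}{2}$)
$q{\left(O \right)} = \frac{1}{2} + O$ ($q{\left(O \right)} = O + \frac{1}{2} = \frac{1}{2} + O$)
$q{\left(336 \right)} - -139970 = \left(\frac{1}{2} + 336\right) - -139970 = \frac{673}{2} + 139970 = \frac{280613}{2}$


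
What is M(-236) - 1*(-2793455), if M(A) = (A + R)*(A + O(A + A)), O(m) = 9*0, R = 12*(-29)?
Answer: 2931279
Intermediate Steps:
R = -348
O(m) = 0
M(A) = A*(-348 + A) (M(A) = (A - 348)*(A + 0) = (-348 + A)*A = A*(-348 + A))
M(-236) - 1*(-2793455) = -236*(-348 - 236) - 1*(-2793455) = -236*(-584) + 2793455 = 137824 + 2793455 = 2931279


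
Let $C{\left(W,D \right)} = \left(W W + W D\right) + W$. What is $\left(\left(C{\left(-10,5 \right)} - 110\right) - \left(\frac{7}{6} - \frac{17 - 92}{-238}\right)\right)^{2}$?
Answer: $\frac{639786436}{127449} \approx 5019.9$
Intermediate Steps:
$C{\left(W,D \right)} = W + W^{2} + D W$ ($C{\left(W,D \right)} = \left(W^{2} + D W\right) + W = W + W^{2} + D W$)
$\left(\left(C{\left(-10,5 \right)} - 110\right) - \left(\frac{7}{6} - \frac{17 - 92}{-238}\right)\right)^{2} = \left(\left(- 10 \left(1 + 5 - 10\right) - 110\right) - \left(\frac{7}{6} - \frac{17 - 92}{-238}\right)\right)^{2} = \left(\left(\left(-10\right) \left(-4\right) - 110\right) - \frac{304}{357}\right)^{2} = \left(\left(40 - 110\right) + \left(- \frac{7}{6} + \frac{75}{238}\right)\right)^{2} = \left(-70 - \frac{304}{357}\right)^{2} = \left(- \frac{25294}{357}\right)^{2} = \frac{639786436}{127449}$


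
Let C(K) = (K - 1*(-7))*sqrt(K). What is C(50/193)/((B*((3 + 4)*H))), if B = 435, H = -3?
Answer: -467*sqrt(386)/22684641 ≈ -0.00040446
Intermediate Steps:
C(K) = sqrt(K)*(7 + K) (C(K) = (K + 7)*sqrt(K) = (7 + K)*sqrt(K) = sqrt(K)*(7 + K))
C(50/193)/((B*((3 + 4)*H))) = (sqrt(50/193)*(7 + 50/193))/((435*((3 + 4)*(-3)))) = (sqrt(50*(1/193))*(7 + 50*(1/193)))/((435*(7*(-3)))) = (sqrt(50/193)*(7 + 50/193))/((435*(-21))) = ((5*sqrt(386)/193)*(1401/193))/(-9135) = (7005*sqrt(386)/37249)*(-1/9135) = -467*sqrt(386)/22684641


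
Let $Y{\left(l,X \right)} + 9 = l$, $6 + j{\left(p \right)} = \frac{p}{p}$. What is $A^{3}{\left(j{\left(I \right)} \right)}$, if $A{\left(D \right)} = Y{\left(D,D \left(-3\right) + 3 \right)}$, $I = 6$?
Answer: $-2744$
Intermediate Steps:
$j{\left(p \right)} = -5$ ($j{\left(p \right)} = -6 + \frac{p}{p} = -6 + 1 = -5$)
$Y{\left(l,X \right)} = -9 + l$
$A{\left(D \right)} = -9 + D$
$A^{3}{\left(j{\left(I \right)} \right)} = \left(-9 - 5\right)^{3} = \left(-14\right)^{3} = -2744$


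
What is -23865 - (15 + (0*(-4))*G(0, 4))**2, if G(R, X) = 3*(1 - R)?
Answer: -24090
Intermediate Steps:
G(R, X) = 3 - 3*R
-23865 - (15 + (0*(-4))*G(0, 4))**2 = -23865 - (15 + (0*(-4))*(3 - 3*0))**2 = -23865 - (15 + 0*(3 + 0))**2 = -23865 - (15 + 0*3)**2 = -23865 - (15 + 0)**2 = -23865 - 1*15**2 = -23865 - 1*225 = -23865 - 225 = -24090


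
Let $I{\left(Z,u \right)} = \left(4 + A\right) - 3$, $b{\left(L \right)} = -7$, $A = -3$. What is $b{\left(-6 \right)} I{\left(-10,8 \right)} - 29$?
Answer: $-15$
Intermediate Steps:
$I{\left(Z,u \right)} = -2$ ($I{\left(Z,u \right)} = \left(4 - 3\right) - 3 = 1 - 3 = -2$)
$b{\left(-6 \right)} I{\left(-10,8 \right)} - 29 = \left(-7\right) \left(-2\right) - 29 = 14 - 29 = -15$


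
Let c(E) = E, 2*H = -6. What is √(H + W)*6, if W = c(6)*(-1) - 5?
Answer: 6*I*√14 ≈ 22.45*I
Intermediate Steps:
H = -3 (H = (½)*(-6) = -3)
W = -11 (W = 6*(-1) - 5 = -6 - 5 = -11)
√(H + W)*6 = √(-3 - 11)*6 = √(-14)*6 = (I*√14)*6 = 6*I*√14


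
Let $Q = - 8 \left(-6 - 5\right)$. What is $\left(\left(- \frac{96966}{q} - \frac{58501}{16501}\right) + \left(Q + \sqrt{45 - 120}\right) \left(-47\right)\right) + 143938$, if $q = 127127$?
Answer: $\frac{293256781607261}{2097722627} - 235 i \sqrt{3} \approx 1.398 \cdot 10^{5} - 407.03 i$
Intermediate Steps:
$Q = 88$ ($Q = \left(-8\right) \left(-11\right) = 88$)
$\left(\left(- \frac{96966}{q} - \frac{58501}{16501}\right) + \left(Q + \sqrt{45 - 120}\right) \left(-47\right)\right) + 143938 = \left(\left(- \frac{96966}{127127} - \frac{58501}{16501}\right) + \left(88 + \sqrt{45 - 120}\right) \left(-47\right)\right) + 143938 = \left(\left(\left(-96966\right) \frac{1}{127127} - \frac{58501}{16501}\right) + \left(88 + \sqrt{-75}\right) \left(-47\right)\right) + 143938 = \left(\left(- \frac{96966}{127127} - \frac{58501}{16501}\right) + \left(88 + 5 i \sqrt{3}\right) \left(-47\right)\right) + 143938 = \left(- \frac{9037092593}{2097722627} - \left(4136 + 235 i \sqrt{3}\right)\right) + 143938 = \left(- \frac{8685217877865}{2097722627} - 235 i \sqrt{3}\right) + 143938 = \frac{293256781607261}{2097722627} - 235 i \sqrt{3}$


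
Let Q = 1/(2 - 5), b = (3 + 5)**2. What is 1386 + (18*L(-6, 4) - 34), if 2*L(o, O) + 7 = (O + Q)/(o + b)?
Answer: 74795/58 ≈ 1289.6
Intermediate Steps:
b = 64 (b = 8**2 = 64)
Q = -1/3 (Q = 1/(-3) = -1/3 ≈ -0.33333)
L(o, O) = -7/2 + (-1/3 + O)/(2*(64 + o)) (L(o, O) = -7/2 + ((O - 1/3)/(o + 64))/2 = -7/2 + ((-1/3 + O)/(64 + o))/2 = -7/2 + (-1/3 + O)/(2*(64 + o)))
1386 + (18*L(-6, 4) - 34) = 1386 + (18*((-1345 - 21*(-6) + 3*4)/(6*(64 - 6))) - 34) = 1386 + (18*((1/6)*(-1345 + 126 + 12)/58) - 34) = 1386 + (18*((1/6)*(1/58)*(-1207)) - 34) = 1386 + (18*(-1207/348) - 34) = 1386 + (-3621/58 - 34) = 1386 - 5593/58 = 74795/58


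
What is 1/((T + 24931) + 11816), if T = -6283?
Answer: 1/30464 ≈ 3.2826e-5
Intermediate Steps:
1/((T + 24931) + 11816) = 1/((-6283 + 24931) + 11816) = 1/(18648 + 11816) = 1/30464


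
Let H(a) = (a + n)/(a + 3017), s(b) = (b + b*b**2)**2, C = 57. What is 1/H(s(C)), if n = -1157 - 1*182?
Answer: 34317565517/34317561161 ≈ 1.0000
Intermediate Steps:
n = -1339 (n = -1157 - 182 = -1339)
s(b) = (b + b**3)**2
H(a) = (-1339 + a)/(3017 + a) (H(a) = (a - 1339)/(a + 3017) = (-1339 + a)/(3017 + a))
1/H(s(C)) = 1/((-1339 + 57**2*(1 + 57**2)**2)/(3017 + 57**2*(1 + 57**2)**2)) = 1/((-1339 + 3249*(1 + 3249)**2)/(3017 + 3249*(1 + 3249)**2)) = 1/((-1339 + 3249*3250**2)/(3017 + 3249*3250**2)) = 1/((-1339 + 3249*10562500)/(3017 + 3249*10562500)) = 1/((-1339 + 34317562500)/(3017 + 34317562500)) = 1/(34317561161/34317565517) = 34317565517/34317561161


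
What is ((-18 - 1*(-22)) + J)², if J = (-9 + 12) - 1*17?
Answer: 100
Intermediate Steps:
J = -14 (J = 3 - 17 = -14)
((-18 - 1*(-22)) + J)² = ((-18 - 1*(-22)) - 14)² = ((-18 + 22) - 14)² = (4 - 14)² = (-10)² = 100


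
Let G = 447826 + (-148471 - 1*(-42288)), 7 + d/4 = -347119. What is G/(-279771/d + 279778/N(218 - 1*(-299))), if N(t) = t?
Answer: 245250671461224/388617513719 ≈ 631.08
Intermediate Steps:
d = -1388504 (d = -28 + 4*(-347119) = -28 - 1388476 = -1388504)
G = 341643 (G = 447826 + (-148471 + 42288) = 447826 - 106183 = 341643)
G/(-279771/d + 279778/N(218 - 1*(-299))) = 341643/(-279771/(-1388504) + 279778/(218 - 1*(-299))) = 341643/(-279771*(-1/1388504) + 279778/(218 + 299)) = 341643/(279771/1388504 + 279778/517) = 341643/(388617513719/717856568) = 341643*(717856568/388617513719) = 245250671461224/388617513719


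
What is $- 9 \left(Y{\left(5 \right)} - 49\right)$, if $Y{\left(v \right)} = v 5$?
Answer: $216$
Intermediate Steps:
$Y{\left(v \right)} = 5 v$
$- 9 \left(Y{\left(5 \right)} - 49\right) = - 9 \left(5 \cdot 5 - 49\right) = - 9 \left(25 - 49\right) = \left(-9\right) \left(-24\right) = 216$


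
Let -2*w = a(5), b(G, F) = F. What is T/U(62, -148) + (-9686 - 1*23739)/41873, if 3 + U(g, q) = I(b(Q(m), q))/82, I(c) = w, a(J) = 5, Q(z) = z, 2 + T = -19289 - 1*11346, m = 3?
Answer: 210372936339/20810881 ≈ 10109.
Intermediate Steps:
T = -30637 (T = -2 + (-19289 - 1*11346) = -2 + (-19289 - 11346) = -2 - 30635 = -30637)
w = -5/2 (w = -½*5 = -5/2 ≈ -2.5000)
I(c) = -5/2
U(g, q) = -497/164 (U(g, q) = -3 - 5/2/82 = -3 - 5/2*1/82 = -3 - 5/164 = -497/164)
T/U(62, -148) + (-9686 - 1*23739)/41873 = -30637/(-497/164) + (-9686 - 1*23739)/41873 = -30637*(-164/497) + (-9686 - 23739)*(1/41873) = 5024468/497 - 33425*1/41873 = 5024468/497 - 33425/41873 = 210372936339/20810881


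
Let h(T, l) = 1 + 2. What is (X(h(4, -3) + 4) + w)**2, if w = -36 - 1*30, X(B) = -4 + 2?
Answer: 4624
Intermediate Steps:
h(T, l) = 3
X(B) = -2
w = -66 (w = -36 - 30 = -66)
(X(h(4, -3) + 4) + w)**2 = (-2 - 66)**2 = (-68)**2 = 4624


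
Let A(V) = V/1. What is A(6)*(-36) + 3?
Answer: -213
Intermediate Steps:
A(V) = V (A(V) = V*1 = V)
A(6)*(-36) + 3 = 6*(-36) + 3 = -216 + 3 = -213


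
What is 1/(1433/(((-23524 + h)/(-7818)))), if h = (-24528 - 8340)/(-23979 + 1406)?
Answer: 265487192/126444849081 ≈ 0.0020996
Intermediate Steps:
h = 32868/22573 (h = -32868/(-22573) = -32868*(-1/22573) = 32868/22573 ≈ 1.4561)
1/(1433/(((-23524 + h)/(-7818)))) = 1/(1433/(((-23524 + 32868/22573)/(-7818)))) = 1/(1433/((-530974384/22573*(-1/7818)))) = 1/(1433/(265487192/88237857)) = 1/(1433*(88237857/265487192)) = 1/(126444849081/265487192) = 265487192/126444849081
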